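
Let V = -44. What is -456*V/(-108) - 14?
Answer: -1798/9 ≈ -199.78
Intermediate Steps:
-456*V/(-108) - 14 = -(-20064)/(-108) - 14 = -(-20064)*(-1)/108 - 14 = -456*11/27 - 14 = -1672/9 - 14 = -1798/9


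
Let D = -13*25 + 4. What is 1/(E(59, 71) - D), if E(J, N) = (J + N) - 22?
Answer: 1/429 ≈ 0.0023310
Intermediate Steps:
D = -321 (D = -325 + 4 = -321)
E(J, N) = -22 + J + N
1/(E(59, 71) - D) = 1/((-22 + 59 + 71) - 1*(-321)) = 1/(108 + 321) = 1/429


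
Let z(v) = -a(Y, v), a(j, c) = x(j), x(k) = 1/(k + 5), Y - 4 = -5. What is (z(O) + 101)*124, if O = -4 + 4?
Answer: 12493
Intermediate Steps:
O = 0
Y = -1 (Y = 4 - 5 = -1)
x(k) = 1/(5 + k)
a(j, c) = 1/(5 + j)
z(v) = -1/4 (z(v) = -1/(5 - 1) = -1/4)
(z(O) + 101)*124 = (-1/4 + 101)*124 = (403/4)*124 = 12493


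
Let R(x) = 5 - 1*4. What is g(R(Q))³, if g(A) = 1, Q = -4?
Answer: 1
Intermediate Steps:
R(x) = 1 (R(x) = 5 - 4 = 1)
g(R(Q))³ = 1³ = 1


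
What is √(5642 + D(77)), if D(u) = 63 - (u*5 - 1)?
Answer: √5321 ≈ 72.945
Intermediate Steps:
D(u) = 64 - 5*u (D(u) = 63 - (5*u - 1) = 63 - (-1 + 5*u) = 63 + (1 - 5*u) = 64 - 5*u)
√(5642 + D(77)) = √(5642 + (64 - 5*77)) = √(5642 + (64 - 385)) = √(5642 - 321) = √5321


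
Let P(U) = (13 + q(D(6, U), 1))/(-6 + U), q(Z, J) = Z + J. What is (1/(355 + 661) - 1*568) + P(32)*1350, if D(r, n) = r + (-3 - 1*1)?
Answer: 3470669/13208 ≈ 262.77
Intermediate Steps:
D(r, n) = -4 + r (D(r, n) = r + (-3 - 1) = r - 4 = -4 + r)
q(Z, J) = J + Z
P(U) = 16/(-6 + U) (P(U) = (13 + (1 + (-4 + 6)))/(-6 + U) = (13 + (1 + 2))/(-6 + U) = (13 + 3)/(-6 + U) = 16/(-6 + U))
(1/(355 + 661) - 1*568) + P(32)*1350 = (1/(355 + 661) - 1*568) + (16/(-6 + 32))*1350 = (1/1016 - 568) + (16/26)*1350 = (1/1016 - 568) + (16*(1/26))*1350 = -577087/1016 + (8/13)*1350 = -577087/1016 + 10800/13 = 3470669/13208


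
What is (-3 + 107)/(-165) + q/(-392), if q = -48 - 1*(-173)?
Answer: -61393/64680 ≈ -0.94918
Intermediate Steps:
q = 125 (q = -48 + 173 = 125)
(-3 + 107)/(-165) + q/(-392) = (-3 + 107)/(-165) + 125/(-392) = 104*(-1/165) + 125*(-1/392) = -104/165 - 125/392 = -61393/64680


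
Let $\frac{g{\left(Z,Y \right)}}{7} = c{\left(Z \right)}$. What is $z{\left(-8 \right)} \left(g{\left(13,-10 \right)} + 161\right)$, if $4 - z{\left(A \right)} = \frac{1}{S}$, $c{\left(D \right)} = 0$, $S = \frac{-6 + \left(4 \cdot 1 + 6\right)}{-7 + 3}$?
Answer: $805$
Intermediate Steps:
$S = -1$ ($S = \frac{-6 + \left(4 + 6\right)}{-4} = \left(-6 + 10\right) \left(- \frac{1}{4}\right) = 4 \left(- \frac{1}{4}\right) = -1$)
$z{\left(A \right)} = 5$ ($z{\left(A \right)} = 4 - \frac{1}{-1} = 4 - -1 = 4 + 1 = 5$)
$g{\left(Z,Y \right)} = 0$ ($g{\left(Z,Y \right)} = 7 \cdot 0 = 0$)
$z{\left(-8 \right)} \left(g{\left(13,-10 \right)} + 161\right) = 5 \left(0 + 161\right) = 5 \cdot 161 = 805$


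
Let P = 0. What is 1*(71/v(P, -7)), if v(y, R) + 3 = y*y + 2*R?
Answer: -71/17 ≈ -4.1765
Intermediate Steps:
v(y, R) = -3 + y² + 2*R (v(y, R) = -3 + (y*y + 2*R) = -3 + (y² + 2*R) = -3 + y² + 2*R)
1*(71/v(P, -7)) = 1*(71/(-3 + 0² + 2*(-7))) = 1*(71/(-3 + 0 - 14)) = 1*(71/(-17)) = 1*(71*(-1/17)) = 1*(-71/17) = -71/17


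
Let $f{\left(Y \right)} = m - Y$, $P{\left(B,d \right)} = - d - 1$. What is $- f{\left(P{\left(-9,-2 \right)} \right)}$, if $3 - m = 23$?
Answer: $21$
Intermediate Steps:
$P{\left(B,d \right)} = -1 - d$
$m = -20$ ($m = 3 - 23 = -20$)
$f{\left(Y \right)} = -20 - Y$
$- f{\left(P{\left(-9,-2 \right)} \right)} = - (-20 - \left(-1 - -2\right)) = - (-20 - \left(-1 + 2\right)) = - (-20 - 1) = \left(-1\right) \left(-21\right) = 21$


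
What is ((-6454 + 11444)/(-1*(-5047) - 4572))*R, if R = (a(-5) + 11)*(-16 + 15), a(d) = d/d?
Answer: -11976/95 ≈ -126.06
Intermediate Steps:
a(d) = 1
R = -12 (R = (1 + 11)*(-16 + 15) = 12*(-1) = -12)
((-6454 + 11444)/(-1*(-5047) - 4572))*R = ((-6454 + 11444)/(-1*(-5047) - 4572))*(-12) = (4990/(5047 - 4572))*(-12) = (4990/475)*(-12) = (4990*(1/475))*(-12) = (998/95)*(-12) = -11976/95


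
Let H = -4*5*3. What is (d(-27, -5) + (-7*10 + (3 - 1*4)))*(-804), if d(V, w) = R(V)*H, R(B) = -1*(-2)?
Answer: 153564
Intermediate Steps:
R(B) = 2
H = -60 (H = -20*3 = -60)
d(V, w) = -120 (d(V, w) = 2*(-60) = -120)
(d(-27, -5) + (-7*10 + (3 - 1*4)))*(-804) = (-120 + (-7*10 + (3 - 1*4)))*(-804) = (-120 + (-70 + (3 - 4)))*(-804) = (-120 + (-70 - 1))*(-804) = (-120 - 71)*(-804) = -191*(-804) = 153564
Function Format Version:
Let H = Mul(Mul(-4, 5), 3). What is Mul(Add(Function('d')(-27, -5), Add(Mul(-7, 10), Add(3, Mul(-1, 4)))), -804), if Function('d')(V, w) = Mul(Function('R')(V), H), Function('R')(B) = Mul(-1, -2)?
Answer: 153564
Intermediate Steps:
Function('R')(B) = 2
H = -60 (H = Mul(-20, 3) = -60)
Function('d')(V, w) = -120 (Function('d')(V, w) = Mul(2, -60) = -120)
Mul(Add(Function('d')(-27, -5), Add(Mul(-7, 10), Add(3, Mul(-1, 4)))), -804) = Mul(Add(-120, Add(Mul(-7, 10), Add(3, Mul(-1, 4)))), -804) = Mul(Add(-120, Add(-70, Add(3, -4))), -804) = Mul(Add(-120, Add(-70, -1)), -804) = Mul(Add(-120, -71), -804) = Mul(-191, -804) = 153564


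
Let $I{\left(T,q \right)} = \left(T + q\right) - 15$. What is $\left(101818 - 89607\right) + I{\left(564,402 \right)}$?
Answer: $13162$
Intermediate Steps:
$I{\left(T,q \right)} = -15 + T + q$
$\left(101818 - 89607\right) + I{\left(564,402 \right)} = \left(101818 - 89607\right) + \left(-15 + 564 + 402\right) = 12211 + 951 = 13162$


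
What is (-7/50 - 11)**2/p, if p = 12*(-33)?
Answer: -310249/990000 ≈ -0.31338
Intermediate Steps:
p = -396
(-7/50 - 11)**2/p = (-7/50 - 11)**2/(-396) = (-7*1/50 - 11)**2*(-1/396) = (-7/50 - 11)**2*(-1/396) = (-557/50)**2*(-1/396) = (310249/2500)*(-1/396) = -310249/990000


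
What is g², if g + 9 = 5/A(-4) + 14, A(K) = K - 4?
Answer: 1225/64 ≈ 19.141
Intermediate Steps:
A(K) = -4 + K
g = 35/8 (g = -9 + (5/(-4 - 4) + 14) = -9 + (5/(-8) + 14) = -9 + (5*(-⅛) + 14) = -9 + (-5/8 + 14) = -9 + 107/8 = 35/8 ≈ 4.3750)
g² = (35/8)² = 1225/64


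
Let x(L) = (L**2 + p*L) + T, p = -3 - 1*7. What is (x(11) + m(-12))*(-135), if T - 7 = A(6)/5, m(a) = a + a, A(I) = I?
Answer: 648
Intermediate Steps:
m(a) = 2*a
T = 41/5 (T = 7 + 6/5 = 41/5 ≈ 8.2000)
p = -10 (p = -3 - 7 = -10)
x(L) = 41/5 + L**2 - 10*L (x(L) = (L**2 - 10*L) + 41/5 = 41/5 + L**2 - 10*L)
(x(11) + m(-12))*(-135) = ((41/5 + 11**2 - 10*11) + 2*(-12))*(-135) = ((41/5 + 121 - 110) - 24)*(-135) = (96/5 - 24)*(-135) = -24/5*(-135) = 648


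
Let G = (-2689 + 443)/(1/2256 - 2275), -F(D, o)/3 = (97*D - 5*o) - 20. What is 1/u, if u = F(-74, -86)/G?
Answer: 2246/46191591 ≈ 4.8624e-5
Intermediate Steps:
F(D, o) = 60 - 291*D + 15*o (F(D, o) = -3*((97*D - 5*o) - 20) = -3*((-5*o + 97*D) - 20) = -3*(-20 - 5*o + 97*D) = 60 - 291*D + 15*o)
G = 5066976/5132399 (G = -2246/(1/2256 - 2275) = -2246/(-5132399/2256) = -2246*(-2256/5132399) = 5066976/5132399 ≈ 0.98725)
u = 46191591/2246 (u = (60 - 291*(-74) + 15*(-86))/(5066976/5132399) = (60 + 21534 - 1290)*(5132399/5066976) = 20304*(5132399/5066976) = 46191591/2246 ≈ 20566.)
1/u = 1/(46191591/2246) = 2246/46191591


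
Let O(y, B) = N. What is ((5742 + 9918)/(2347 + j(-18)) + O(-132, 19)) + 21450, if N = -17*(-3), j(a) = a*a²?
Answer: 14983065/697 ≈ 21497.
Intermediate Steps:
j(a) = a³
N = 51
O(y, B) = 51
((5742 + 9918)/(2347 + j(-18)) + O(-132, 19)) + 21450 = ((5742 + 9918)/(2347 + (-18)³) + 51) + 21450 = (15660/(2347 - 5832) + 51) + 21450 = (15660/(-3485) + 51) + 21450 = (15660*(-1/3485) + 51) + 21450 = (-3132/697 + 51) + 21450 = 32415/697 + 21450 = 14983065/697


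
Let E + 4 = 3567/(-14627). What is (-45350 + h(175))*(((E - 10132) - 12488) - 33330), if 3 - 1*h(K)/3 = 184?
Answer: 37560791978425/14627 ≈ 2.5679e+9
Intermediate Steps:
E = -62075/14627 (E = -4 + 3567/(-14627) = -4 + 3567*(-1/14627) = -4 - 3567/14627 = -62075/14627 ≈ -4.2439)
h(K) = -543 (h(K) = 9 - 3*184 = 9 - 552 = -543)
(-45350 + h(175))*(((E - 10132) - 12488) - 33330) = (-45350 - 543)*(((-62075/14627 - 10132) - 12488) - 33330) = -45893*((-148262839/14627 - 12488) - 33330) = -45893*(-330924815/14627 - 33330) = -45893*(-818442725/14627) = 37560791978425/14627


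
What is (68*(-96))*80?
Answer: -522240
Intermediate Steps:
(68*(-96))*80 = -6528*80 = -522240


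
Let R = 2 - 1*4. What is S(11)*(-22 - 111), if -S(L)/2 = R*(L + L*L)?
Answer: -70224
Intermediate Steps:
R = -2 (R = 2 - 4 = -2)
S(L) = 4*L + 4*L² (S(L) = -(-4)*(L + L*L) = -(-4)*(L + L²) = -2*(-2*L - 2*L²) = 4*L + 4*L²)
S(11)*(-22 - 111) = (4*11*(1 + 11))*(-22 - 111) = (4*11*12)*(-133) = 528*(-133) = -70224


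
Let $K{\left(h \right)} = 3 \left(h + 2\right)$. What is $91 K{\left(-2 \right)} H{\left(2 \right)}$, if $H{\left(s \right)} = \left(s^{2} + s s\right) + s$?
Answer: $0$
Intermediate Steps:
$K{\left(h \right)} = 6 + 3 h$ ($K{\left(h \right)} = 3 \left(2 + h\right) = 6 + 3 h$)
$H{\left(s \right)} = s + 2 s^{2}$ ($H{\left(s \right)} = \left(s^{2} + s^{2}\right) + s = 2 s^{2} + s = s + 2 s^{2}$)
$91 K{\left(-2 \right)} H{\left(2 \right)} = 91 \left(6 + 3 \left(-2\right)\right) 2 \left(1 + 2 \cdot 2\right) = 91 \left(6 - 6\right) 2 \left(1 + 4\right) = 91 \cdot 0 \cdot 2 \cdot 5 = 0 \cdot 10 = 0$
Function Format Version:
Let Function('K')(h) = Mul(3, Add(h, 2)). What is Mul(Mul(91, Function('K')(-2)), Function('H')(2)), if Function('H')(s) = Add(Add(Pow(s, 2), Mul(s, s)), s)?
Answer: 0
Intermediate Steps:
Function('K')(h) = Add(6, Mul(3, h)) (Function('K')(h) = Mul(3, Add(2, h)) = Add(6, Mul(3, h)))
Function('H')(s) = Add(s, Mul(2, Pow(s, 2))) (Function('H')(s) = Add(Add(Pow(s, 2), Pow(s, 2)), s) = Add(Mul(2, Pow(s, 2)), s) = Add(s, Mul(2, Pow(s, 2))))
Mul(Mul(91, Function('K')(-2)), Function('H')(2)) = Mul(Mul(91, Add(6, Mul(3, -2))), Mul(2, Add(1, Mul(2, 2)))) = Mul(Mul(91, Add(6, -6)), Mul(2, Add(1, 4))) = Mul(Mul(91, 0), Mul(2, 5)) = Mul(0, 10) = 0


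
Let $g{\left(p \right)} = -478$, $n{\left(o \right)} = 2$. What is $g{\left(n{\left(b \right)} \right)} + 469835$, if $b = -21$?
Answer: $469357$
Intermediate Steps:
$g{\left(n{\left(b \right)} \right)} + 469835 = -478 + 469835 = 469357$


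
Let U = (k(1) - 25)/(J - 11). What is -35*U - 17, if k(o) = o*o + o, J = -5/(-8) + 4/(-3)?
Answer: -24097/281 ≈ -85.754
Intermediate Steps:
J = -17/24 (J = -5*(-⅛) + 4*(-⅓) = 5/8 - 4/3 = -17/24 ≈ -0.70833)
k(o) = o + o² (k(o) = o² + o = o + o²)
U = 552/281 (U = (1*(1 + 1) - 25)/(-17/24 - 11) = (1*2 - 25)/(-281/24) = (2 - 25)*(-24/281) = -23*(-24/281) = 552/281 ≈ 1.9644)
-35*U - 17 = -35*552/281 - 17 = -19320/281 - 17 = -24097/281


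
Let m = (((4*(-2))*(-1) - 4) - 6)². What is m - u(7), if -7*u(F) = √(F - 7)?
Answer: 4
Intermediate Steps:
u(F) = -√(-7 + F)/7 (u(F) = -√(F - 7)/7 = -√(-7 + F)/7)
m = 4 (m = ((-8*(-1) - 4) - 6)² = ((8 - 4) - 6)² = (4 - 6)² = (-2)² = 4)
m - u(7) = 4 - (-1)*√(-7 + 7)/7 = 4 - (-1)*√0/7 = 4 - (-1)*0/7 = 4 - 1*0 = 4 + 0 = 4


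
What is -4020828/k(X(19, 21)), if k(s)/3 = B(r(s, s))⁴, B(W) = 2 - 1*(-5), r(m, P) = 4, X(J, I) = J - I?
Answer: -191468/343 ≈ -558.22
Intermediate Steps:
B(W) = 7 (B(W) = 2 + 5 = 7)
k(s) = 7203 (k(s) = 3*7⁴ = 3*2401 = 7203)
-4020828/k(X(19, 21)) = -4020828/7203 = -4020828*1/7203 = -191468/343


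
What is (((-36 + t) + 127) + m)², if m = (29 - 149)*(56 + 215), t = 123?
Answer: 1043677636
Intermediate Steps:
m = -32520 (m = -120*271 = -32520)
(((-36 + t) + 127) + m)² = (((-36 + 123) + 127) - 32520)² = ((87 + 127) - 32520)² = (214 - 32520)² = (-32306)² = 1043677636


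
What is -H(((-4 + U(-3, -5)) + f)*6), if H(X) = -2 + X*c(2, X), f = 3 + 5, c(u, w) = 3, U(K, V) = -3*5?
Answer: 200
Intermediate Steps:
U(K, V) = -15
f = 8
H(X) = -2 + 3*X (H(X) = -2 + X*3 = -2 + 3*X)
-H(((-4 + U(-3, -5)) + f)*6) = -(-2 + 3*(((-4 - 15) + 8)*6)) = -(-2 + 3*((-19 + 8)*6)) = -(-2 + 3*(-11*6)) = -(-2 + 3*(-66)) = -(-2 - 198) = -1*(-200) = 200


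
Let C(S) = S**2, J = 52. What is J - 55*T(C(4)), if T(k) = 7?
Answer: -333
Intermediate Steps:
J - 55*T(C(4)) = 52 - 55*7 = 52 - 385 = -333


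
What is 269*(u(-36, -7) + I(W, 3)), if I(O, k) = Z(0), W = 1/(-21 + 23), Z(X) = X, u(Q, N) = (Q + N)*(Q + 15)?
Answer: 242907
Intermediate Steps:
u(Q, N) = (15 + Q)*(N + Q) (u(Q, N) = (N + Q)*(15 + Q) = (15 + Q)*(N + Q))
W = ½ (W = 1/2 = ½ ≈ 0.50000)
I(O, k) = 0
269*(u(-36, -7) + I(W, 3)) = 269*(((-36)² + 15*(-7) + 15*(-36) - 7*(-36)) + 0) = 269*((1296 - 105 - 540 + 252) + 0) = 269*(903 + 0) = 269*903 = 242907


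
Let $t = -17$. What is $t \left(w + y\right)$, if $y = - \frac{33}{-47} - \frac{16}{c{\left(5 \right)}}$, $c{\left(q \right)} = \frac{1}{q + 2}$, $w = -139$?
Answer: $\frac{199988}{47} \approx 4255.1$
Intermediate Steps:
$c{\left(q \right)} = \frac{1}{2 + q}$
$y = - \frac{5231}{47}$ ($y = - \frac{33}{-47} - \frac{16}{\frac{1}{2 + 5}} = \left(-33\right) \left(- \frac{1}{47}\right) - \frac{16}{\frac{1}{7}} = \frac{33}{47} - 16 \frac{1}{\frac{1}{7}} = \frac{33}{47} - 112 = - \frac{5231}{47} \approx -111.3$)
$t \left(w + y\right) = - 17 \left(-139 - \frac{5231}{47}\right) = \left(-17\right) \left(- \frac{11764}{47}\right) = \frac{199988}{47}$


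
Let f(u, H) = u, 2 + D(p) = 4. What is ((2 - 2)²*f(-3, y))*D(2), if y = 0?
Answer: 0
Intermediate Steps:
D(p) = 2 (D(p) = -2 + 4 = 2)
((2 - 2)²*f(-3, y))*D(2) = ((2 - 2)²*(-3))*2 = (0²*(-3))*2 = (0*(-3))*2 = 0*2 = 0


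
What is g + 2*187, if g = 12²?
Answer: 518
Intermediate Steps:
g = 144
g + 2*187 = 144 + 2*187 = 144 + 374 = 518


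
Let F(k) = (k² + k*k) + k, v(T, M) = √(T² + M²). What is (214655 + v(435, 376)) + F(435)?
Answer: 593540 + √330601 ≈ 5.9412e+5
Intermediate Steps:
v(T, M) = √(M² + T²)
F(k) = k + 2*k² (F(k) = (k² + k²) + k = 2*k² + k = k + 2*k²)
(214655 + v(435, 376)) + F(435) = (214655 + √(376² + 435²)) + 435*(1 + 2*435) = (214655 + √(141376 + 189225)) + 435*(1 + 870) = (214655 + √330601) + 435*871 = (214655 + √330601) + 378885 = 593540 + √330601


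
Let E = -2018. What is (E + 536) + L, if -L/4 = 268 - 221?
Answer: -1670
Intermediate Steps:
L = -188 (L = -4*(268 - 221) = -4*47 = -188)
(E + 536) + L = (-2018 + 536) - 188 = -1482 - 188 = -1670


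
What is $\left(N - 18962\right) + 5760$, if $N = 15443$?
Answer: $2241$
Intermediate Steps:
$\left(N - 18962\right) + 5760 = \left(15443 - 18962\right) + 5760 = -3519 + 5760 = 2241$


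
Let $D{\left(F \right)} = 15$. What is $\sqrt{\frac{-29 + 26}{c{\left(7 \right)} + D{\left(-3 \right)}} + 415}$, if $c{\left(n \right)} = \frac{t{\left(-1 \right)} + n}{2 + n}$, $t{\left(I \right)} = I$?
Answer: $\frac{2 \sqrt{229078}}{47} \approx 20.367$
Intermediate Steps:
$c{\left(n \right)} = \frac{-1 + n}{2 + n}$
$\sqrt{\frac{-29 + 26}{c{\left(7 \right)} + D{\left(-3 \right)}} + 415} = \sqrt{\frac{-29 + 26}{\frac{-1 + 7}{2 + 7} + 15} + 415} = \sqrt{- \frac{3}{\frac{1}{9} \cdot 6 + 15} + 415} = \sqrt{- \frac{3}{\frac{2}{3} + 15} + 415} = \sqrt{- \frac{3}{\frac{47}{3}} + 415} = \sqrt{\left(-3\right) \frac{3}{47} + 415} = \sqrt{- \frac{9}{47} + 415} = \sqrt{\frac{19496}{47}} = \frac{2 \sqrt{229078}}{47}$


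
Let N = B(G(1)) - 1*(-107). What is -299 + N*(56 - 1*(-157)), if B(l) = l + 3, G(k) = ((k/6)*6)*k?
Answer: 23344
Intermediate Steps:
G(k) = k**2 (G(k) = ((k*(1/6))*6)*k = ((k/6)*6)*k = k*k = k**2)
B(l) = 3 + l
N = 111 (N = (3 + 1**2) - 1*(-107) = (3 + 1) + 107 = 4 + 107 = 111)
-299 + N*(56 - 1*(-157)) = -299 + 111*(56 - 1*(-157)) = -299 + 111*(56 + 157) = -299 + 111*213 = -299 + 23643 = 23344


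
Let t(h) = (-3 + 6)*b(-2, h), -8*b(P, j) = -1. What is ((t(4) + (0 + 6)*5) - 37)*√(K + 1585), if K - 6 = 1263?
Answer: -53*√2854/8 ≈ -353.93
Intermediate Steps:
b(P, j) = ⅛ (b(P, j) = -⅛*(-1) = ⅛)
K = 1269 (K = 6 + 1263 = 1269)
t(h) = 3/8 (t(h) = (-3 + 6)*(⅛) = 3*(⅛) = 3/8)
((t(4) + (0 + 6)*5) - 37)*√(K + 1585) = ((3/8 + (0 + 6)*5) - 37)*√(1269 + 1585) = ((3/8 + 6*5) - 37)*√2854 = ((3/8 + 30) - 37)*√2854 = (243/8 - 37)*√2854 = -53*√2854/8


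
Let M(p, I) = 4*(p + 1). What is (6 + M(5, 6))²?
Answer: 900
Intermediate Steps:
M(p, I) = 4 + 4*p (M(p, I) = 4*(1 + p) = 4 + 4*p)
(6 + M(5, 6))² = (6 + (4 + 4*5))² = (6 + (4 + 20))² = (6 + 24)² = 30² = 900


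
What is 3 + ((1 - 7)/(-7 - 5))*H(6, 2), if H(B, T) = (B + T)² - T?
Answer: 34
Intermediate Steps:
3 + ((1 - 7)/(-7 - 5))*H(6, 2) = 3 + ((1 - 7)/(-7 - 5))*((6 + 2)² - 1*2) = 3 + (-6/(-12))*(8² - 2) = 3 + (-6*(-1/12))*(64 - 2) = 3 + (½)*62 = 3 + 31 = 34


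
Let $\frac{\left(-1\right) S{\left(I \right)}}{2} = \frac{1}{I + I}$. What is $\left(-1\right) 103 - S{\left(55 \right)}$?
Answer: $- \frac{5664}{55} \approx -102.98$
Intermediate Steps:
$S{\left(I \right)} = - \frac{1}{I}$ ($S{\left(I \right)} = - \frac{2}{I + I} = - \frac{2}{2 I} = - 2 \frac{1}{2 I} = - \frac{1}{I}$)
$\left(-1\right) 103 - S{\left(55 \right)} = \left(-1\right) 103 - - \frac{1}{55} = -103 - \left(-1\right) \frac{1}{55} = -103 - - \frac{1}{55} = -103 + \frac{1}{55} = - \frac{5664}{55}$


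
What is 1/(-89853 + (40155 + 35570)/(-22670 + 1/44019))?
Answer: -997910729/89668606071612 ≈ -1.1129e-5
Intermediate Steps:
1/(-89853 + (40155 + 35570)/(-22670 + 1/44019)) = 1/(-89853 + 75725/(-22670 + 1/44019)) = 1/(-89853 + 75725/(-997910729/44019)) = 1/(-89853 + 75725*(-44019/997910729)) = 1/(-89853 - 3333338775/997910729) = 1/(-89668606071612/997910729) = -997910729/89668606071612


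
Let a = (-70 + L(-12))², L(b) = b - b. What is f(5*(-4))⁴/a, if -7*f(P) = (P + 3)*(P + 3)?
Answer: 6975757441/11764900 ≈ 592.93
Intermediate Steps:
f(P) = -(3 + P)²/7 (f(P) = -(P + 3)*(P + 3)/7 = -(3 + P)*(3 + P)/7 = -(3 + P)²/7)
L(b) = 0
a = 4900 (a = (-70 + 0)² = (-70)² = 4900)
f(5*(-4))⁴/a = (-(3 + 5*(-4))²/7)⁴/4900 = (-(3 - 20)²/7)⁴*(1/4900) = (-⅐*(-17)²)⁴*(1/4900) = (-⅐*289)⁴*(1/4900) = (-289/7)⁴*(1/4900) = (6975757441/2401)*(1/4900) = 6975757441/11764900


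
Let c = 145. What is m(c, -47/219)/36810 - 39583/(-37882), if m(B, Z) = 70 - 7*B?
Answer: 7895843/7746869 ≈ 1.0192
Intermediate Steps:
m(B, Z) = 70 - 7*B
m(c, -47/219)/36810 - 39583/(-37882) = (70 - 7*145)/36810 - 39583/(-37882) = (70 - 1015)*(1/36810) - 39583*(-1/37882) = -945*1/36810 + 39583/37882 = -21/818 + 39583/37882 = 7895843/7746869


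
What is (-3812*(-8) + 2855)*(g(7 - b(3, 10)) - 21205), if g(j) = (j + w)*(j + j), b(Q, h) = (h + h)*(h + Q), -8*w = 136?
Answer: 3849205665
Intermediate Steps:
w = -17 (w = -⅛*136 = -17)
b(Q, h) = 2*h*(Q + h) (b(Q, h) = (2*h)*(Q + h) = 2*h*(Q + h))
g(j) = 2*j*(-17 + j) (g(j) = (j - 17)*(j + j) = (-17 + j)*(2*j) = 2*j*(-17 + j))
(-3812*(-8) + 2855)*(g(7 - b(3, 10)) - 21205) = (-3812*(-8) + 2855)*(2*(7 - 2*10*(3 + 10))*(-17 + (7 - 2*10*(3 + 10))) - 21205) = (30496 + 2855)*(2*(7 - 2*10*13)*(-17 + (7 - 2*10*13)) - 21205) = 33351*(2*(7 - 1*260)*(-17 + (7 - 1*260)) - 21205) = 33351*(2*(7 - 260)*(-17 + (7 - 260)) - 21205) = 33351*(2*(-253)*(-17 - 253) - 21205) = 33351*(2*(-253)*(-270) - 21205) = 33351*(136620 - 21205) = 33351*115415 = 3849205665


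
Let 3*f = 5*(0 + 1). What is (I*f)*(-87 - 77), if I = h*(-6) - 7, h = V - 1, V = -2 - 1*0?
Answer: -9020/3 ≈ -3006.7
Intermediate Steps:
V = -2 (V = -2 + 0 = -2)
h = -3 (h = -2 - 1 = -3)
f = 5/3 (f = (5*(0 + 1))/3 = (5*1)/3 = (⅓)*5 = 5/3 ≈ 1.6667)
I = 11 (I = -3*(-6) - 7 = 18 - 7 = 11)
(I*f)*(-87 - 77) = (11*(5/3))*(-87 - 77) = (55/3)*(-164) = -9020/3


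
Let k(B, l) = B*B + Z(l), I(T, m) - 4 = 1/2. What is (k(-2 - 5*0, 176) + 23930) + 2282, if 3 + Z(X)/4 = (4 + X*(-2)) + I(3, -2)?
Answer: 24830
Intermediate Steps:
I(T, m) = 9/2 (I(T, m) = 4 + 1/2 = 9/2)
Z(X) = 22 - 8*X (Z(X) = -12 + 4*((4 + X*(-2)) + 9/2) = -12 + 4*((4 - 2*X) + 9/2) = -12 + 4*(17/2 - 2*X) = -12 + (34 - 8*X) = 22 - 8*X)
k(B, l) = 22 + B**2 - 8*l (k(B, l) = B*B + (22 - 8*l) = B**2 + (22 - 8*l) = 22 + B**2 - 8*l)
(k(-2 - 5*0, 176) + 23930) + 2282 = ((22 + (-2 - 5*0)**2 - 8*176) + 23930) + 2282 = ((22 + (-2 + 0)**2 - 1408) + 23930) + 2282 = ((22 + (-2)**2 - 1408) + 23930) + 2282 = ((22 + 4 - 1408) + 23930) + 2282 = (-1382 + 23930) + 2282 = 22548 + 2282 = 24830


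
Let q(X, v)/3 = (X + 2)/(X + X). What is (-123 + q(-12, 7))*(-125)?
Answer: 60875/4 ≈ 15219.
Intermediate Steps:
q(X, v) = 3*(2 + X)/(2*X) (q(X, v) = 3*((X + 2)/(X + X)) = 3*((2 + X)/((2*X))) = 3*((2 + X)*(1/(2*X))) = 3*((2 + X)/(2*X)) = 3*(2 + X)/(2*X))
(-123 + q(-12, 7))*(-125) = (-123 + (3/2 + 3/(-12)))*(-125) = (-123 + (3/2 + 3*(-1/12)))*(-125) = (-123 + (3/2 - ¼))*(-125) = (-123 + 5/4)*(-125) = -487/4*(-125) = 60875/4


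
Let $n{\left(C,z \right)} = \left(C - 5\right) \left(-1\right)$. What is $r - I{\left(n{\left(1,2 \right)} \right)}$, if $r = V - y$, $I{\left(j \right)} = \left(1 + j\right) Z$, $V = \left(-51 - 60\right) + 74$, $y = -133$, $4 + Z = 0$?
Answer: $116$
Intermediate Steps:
$Z = -4$ ($Z = -4 + 0 = -4$)
$V = -37$ ($V = -111 + 74 = -37$)
$n{\left(C,z \right)} = 5 - C$ ($n{\left(C,z \right)} = \left(-5 + C\right) \left(-1\right) = 5 - C$)
$I{\left(j \right)} = -4 - 4 j$ ($I{\left(j \right)} = \left(1 + j\right) \left(-4\right) = -4 - 4 j$)
$r = 96$ ($r = -37 - -133 = -37 + 133 = 96$)
$r - I{\left(n{\left(1,2 \right)} \right)} = 96 - \left(-4 - 4 \left(5 - 1\right)\right) = 96 - \left(-4 - 16\right) = 96 - -20 = 96 + 20 = 116$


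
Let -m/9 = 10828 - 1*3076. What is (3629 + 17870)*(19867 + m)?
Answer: -1072821599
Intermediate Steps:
m = -69768 (m = -9*(10828 - 1*3076) = -9*(10828 - 3076) = -9*7752 = -69768)
(3629 + 17870)*(19867 + m) = (3629 + 17870)*(19867 - 69768) = 21499*(-49901) = -1072821599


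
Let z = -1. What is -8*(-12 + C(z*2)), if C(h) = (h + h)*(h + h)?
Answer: -32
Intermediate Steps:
C(h) = 4*h**2 (C(h) = (2*h)*(2*h) = 4*h**2)
-8*(-12 + C(z*2)) = -8*(-12 + 4*(-1*2)**2) = -8*(-12 + 4*(-2)**2) = -8*(-12 + 4*4) = -8*(-12 + 16) = -8*4 = -32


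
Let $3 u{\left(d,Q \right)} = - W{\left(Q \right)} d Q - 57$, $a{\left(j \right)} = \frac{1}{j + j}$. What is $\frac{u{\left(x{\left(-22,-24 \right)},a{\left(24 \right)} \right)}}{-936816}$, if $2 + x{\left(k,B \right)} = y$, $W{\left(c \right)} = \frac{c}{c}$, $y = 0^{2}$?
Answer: $\frac{1367}{67450752} \approx 2.0267 \cdot 10^{-5}$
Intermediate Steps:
$a{\left(j \right)} = \frac{1}{2 j}$
$y = 0$
$W{\left(c \right)} = 1$
$x{\left(k,B \right)} = -2$ ($x{\left(k,B \right)} = -2 + 0 = -2$)
$u{\left(d,Q \right)} = -19 - \frac{Q d}{3}$ ($u{\left(d,Q \right)} = \frac{\left(-1\right) 1 d Q - 57}{3} = \frac{- d Q - 57}{3} = \frac{- Q d - 57}{3} = \frac{-57 - Q d}{3} = -19 - \frac{Q d}{3}$)
$\frac{u{\left(x{\left(-22,-24 \right)},a{\left(24 \right)} \right)}}{-936816} = \frac{-19 - \frac{1}{3} \frac{1}{2 \cdot 24} \left(-2\right)}{-936816} = \left(-19 - \frac{1}{3} \cdot \frac{1}{2} \cdot \frac{1}{24} \left(-2\right)\right) \left(- \frac{1}{936816}\right) = \left(-19 - \frac{1}{144} \left(-2\right)\right) \left(- \frac{1}{936816}\right) = \left(-19 + \frac{1}{72}\right) \left(- \frac{1}{936816}\right) = \left(- \frac{1367}{72}\right) \left(- \frac{1}{936816}\right) = \frac{1367}{67450752}$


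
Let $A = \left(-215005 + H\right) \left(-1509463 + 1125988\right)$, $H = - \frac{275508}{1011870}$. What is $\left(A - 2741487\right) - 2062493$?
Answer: $\frac{926921746168655}{11243} \approx 8.2444 \cdot 10^{10}$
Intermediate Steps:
$H = - \frac{15306}{56215}$ ($H = \left(-275508\right) \frac{1}{1011870} = - \frac{15306}{56215} \approx -0.27228$)
$A = \frac{926975757315795}{11243}$ ($A = \left(-215005 - \frac{15306}{56215}\right) \left(-1509463 + 1125988\right) = \left(- \frac{12086521381}{56215}\right) \left(-383475\right) = \frac{926975757315795}{11243} \approx 8.2449 \cdot 10^{10}$)
$\left(A - 2741487\right) - 2062493 = \left(\frac{926975757315795}{11243} - 2741487\right) - 2062493 = \frac{926944934777454}{11243} - 2062493 = \frac{926921746168655}{11243}$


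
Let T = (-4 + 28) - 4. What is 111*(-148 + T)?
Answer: -14208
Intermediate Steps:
T = 20 (T = 24 - 4 = 20)
111*(-148 + T) = 111*(-148 + 20) = 111*(-128) = -14208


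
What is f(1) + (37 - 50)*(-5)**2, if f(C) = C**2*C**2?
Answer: -324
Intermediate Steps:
f(C) = C**4
f(1) + (37 - 50)*(-5)**2 = 1**4 + (37 - 50)*(-5)**2 = 1 - 13*25 = 1 - 325 = -324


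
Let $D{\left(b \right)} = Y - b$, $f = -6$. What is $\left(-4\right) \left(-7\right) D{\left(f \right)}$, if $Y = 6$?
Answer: $336$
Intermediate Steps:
$D{\left(b \right)} = 6 - b$
$\left(-4\right) \left(-7\right) D{\left(f \right)} = \left(-4\right) \left(-7\right) \left(6 - -6\right) = 28 \left(6 + 6\right) = 28 \cdot 12 = 336$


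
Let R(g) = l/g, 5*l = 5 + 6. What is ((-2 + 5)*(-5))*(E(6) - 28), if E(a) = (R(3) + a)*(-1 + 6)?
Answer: -85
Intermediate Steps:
l = 11/5 (l = (5 + 6)/5 = (⅕)*11 = 11/5 ≈ 2.2000)
R(g) = 11/(5*g)
E(a) = 11/3 + 5*a (E(a) = ((11/5)/3 + a)*(-1 + 6) = ((11/5)*(⅓) + a)*5 = (11/15 + a)*5 = 11/3 + 5*a)
((-2 + 5)*(-5))*(E(6) - 28) = ((-2 + 5)*(-5))*((11/3 + 5*6) - 28) = (3*(-5))*((11/3 + 30) - 28) = -15*(101/3 - 28) = -15*17/3 = -85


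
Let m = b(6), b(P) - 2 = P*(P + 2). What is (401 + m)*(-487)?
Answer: -219637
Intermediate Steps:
b(P) = 2 + P*(2 + P) (b(P) = 2 + P*(P + 2) = 2 + P*(2 + P))
m = 50 (m = 2 + 6² + 2*6 = 2 + 36 + 12 = 50)
(401 + m)*(-487) = (401 + 50)*(-487) = 451*(-487) = -219637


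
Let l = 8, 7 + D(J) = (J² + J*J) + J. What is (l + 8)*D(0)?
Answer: -112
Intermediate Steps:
D(J) = -7 + J + 2*J² (D(J) = -7 + ((J² + J*J) + J) = -7 + ((J² + J²) + J) = -7 + (2*J² + J) = -7 + (J + 2*J²) = -7 + J + 2*J²)
(l + 8)*D(0) = (8 + 8)*(-7 + 0 + 2*0²) = 16*(-7 + 0 + 2*0) = 16*(-7 + 0 + 0) = 16*(-7) = -112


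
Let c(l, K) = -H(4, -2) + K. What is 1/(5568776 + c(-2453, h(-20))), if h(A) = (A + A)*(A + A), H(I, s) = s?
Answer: 1/5570378 ≈ 1.7952e-7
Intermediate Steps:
h(A) = 4*A² (h(A) = (2*A)*(2*A) = 4*A²)
c(l, K) = 2 + K (c(l, K) = -1*(-2) + K = 2 + K)
1/(5568776 + c(-2453, h(-20))) = 1/(5568776 + (2 + 4*(-20)²)) = 1/(5568776 + (2 + 4*400)) = 1/(5568776 + (2 + 1600)) = 1/(5568776 + 1602) = 1/5570378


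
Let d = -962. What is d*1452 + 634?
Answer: -1396190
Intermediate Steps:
d*1452 + 634 = -962*1452 + 634 = -1396824 + 634 = -1396190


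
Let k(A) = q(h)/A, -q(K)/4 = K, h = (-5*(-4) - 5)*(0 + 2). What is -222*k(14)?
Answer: 13320/7 ≈ 1902.9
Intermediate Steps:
h = 30 (h = (20 - 5)*2 = 15*2 = 30)
q(K) = -4*K
k(A) = -120/A (k(A) = (-4*30)/A = -120/A)
-222*k(14) = -(-26640)/14 = -222*(-60/7) = 13320/7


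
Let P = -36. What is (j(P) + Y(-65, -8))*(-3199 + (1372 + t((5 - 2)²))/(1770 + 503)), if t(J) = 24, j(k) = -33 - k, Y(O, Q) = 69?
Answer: -523435032/2273 ≈ -2.3028e+5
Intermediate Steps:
(j(P) + Y(-65, -8))*(-3199 + (1372 + t((5 - 2)²))/(1770 + 503)) = ((-33 - 1*(-36)) + 69)*(-3199 + (1372 + 24)/(1770 + 503)) = ((-33 + 36) + 69)*(-3199 + 1396/2273) = (3 + 69)*(-3199 + 1396*(1/2273)) = 72*(-3199 + 1396/2273) = 72*(-7269931/2273) = -523435032/2273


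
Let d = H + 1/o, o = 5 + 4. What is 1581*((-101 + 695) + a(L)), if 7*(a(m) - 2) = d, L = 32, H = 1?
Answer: 19793066/21 ≈ 9.4253e+5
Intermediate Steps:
o = 9
d = 10/9 (d = 1 + 1/9 = 1 + ⅑ = 10/9 ≈ 1.1111)
a(m) = 136/63 (a(m) = 2 + (⅐)*(10/9) = 2 + 10/63 = 136/63)
1581*((-101 + 695) + a(L)) = 1581*((-101 + 695) + 136/63) = 1581*(594 + 136/63) = 1581*(37558/63) = 19793066/21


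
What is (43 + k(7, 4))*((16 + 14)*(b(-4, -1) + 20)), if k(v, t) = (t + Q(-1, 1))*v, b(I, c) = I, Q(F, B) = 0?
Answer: 34080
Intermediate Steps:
k(v, t) = t*v (k(v, t) = (t + 0)*v = t*v)
(43 + k(7, 4))*((16 + 14)*(b(-4, -1) + 20)) = (43 + 4*7)*((16 + 14)*(-4 + 20)) = (43 + 28)*(30*16) = 71*480 = 34080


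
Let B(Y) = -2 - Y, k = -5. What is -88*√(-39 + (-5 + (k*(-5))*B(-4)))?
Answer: -88*√6 ≈ -215.56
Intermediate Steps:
-88*√(-39 + (-5 + (k*(-5))*B(-4))) = -88*√(-39 + (-5 + (-5*(-5))*(-2 - 1*(-4)))) = -88*√(-39 + (-5 + 25*(-2 + 4))) = -88*√(-39 + (-5 + 25*2)) = -88*√(-39 + (-5 + 50)) = -88*√(-39 + 45) = -88*√6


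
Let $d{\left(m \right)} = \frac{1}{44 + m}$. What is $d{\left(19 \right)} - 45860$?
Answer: $- \frac{2889179}{63} \approx -45860.0$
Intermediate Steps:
$d{\left(19 \right)} - 45860 = \frac{1}{44 + 19} - 45860 = \frac{1}{63} - 45860 = - \frac{2889179}{63}$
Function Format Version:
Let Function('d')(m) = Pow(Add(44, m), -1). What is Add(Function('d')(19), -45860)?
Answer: Rational(-2889179, 63) ≈ -45860.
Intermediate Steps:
Add(Function('d')(19), -45860) = Add(Pow(Add(44, 19), -1), -45860) = Add(Pow(63, -1), -45860) = Add(Rational(1, 63), -45860) = Rational(-2889179, 63)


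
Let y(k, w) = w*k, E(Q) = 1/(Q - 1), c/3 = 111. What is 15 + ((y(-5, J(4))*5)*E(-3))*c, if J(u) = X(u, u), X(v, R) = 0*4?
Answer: 15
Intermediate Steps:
c = 333 (c = 3*111 = 333)
X(v, R) = 0
E(Q) = 1/(-1 + Q)
J(u) = 0
y(k, w) = k*w
15 + ((y(-5, J(4))*5)*E(-3))*c = 15 + ((-5*0*5)/(-1 - 3))*333 = 15 + ((0*5)/(-4))*333 = 15 + (0*(-1/4))*333 = 15 + 0*333 = 15 + 0 = 15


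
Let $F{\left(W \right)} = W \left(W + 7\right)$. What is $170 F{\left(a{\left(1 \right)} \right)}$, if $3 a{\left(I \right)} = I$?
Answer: $\frac{3740}{9} \approx 415.56$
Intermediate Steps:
$a{\left(I \right)} = \frac{I}{3}$
$F{\left(W \right)} = W \left(7 + W\right)$
$170 F{\left(a{\left(1 \right)} \right)} = 170 \cdot \frac{1}{3} \cdot 1 \left(7 + \frac{1}{3} \cdot 1\right) = 170 \frac{7 + \frac{1}{3}}{3} = 170 \cdot \frac{1}{3} \cdot \frac{22}{3} = 170 \cdot \frac{22}{9} = \frac{3740}{9}$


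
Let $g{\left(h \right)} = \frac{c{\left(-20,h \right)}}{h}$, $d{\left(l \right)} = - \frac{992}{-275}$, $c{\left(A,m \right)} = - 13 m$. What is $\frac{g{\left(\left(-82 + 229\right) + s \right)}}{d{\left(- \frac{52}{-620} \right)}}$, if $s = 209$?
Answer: $- \frac{3575}{992} \approx -3.6038$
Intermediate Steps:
$d{\left(l \right)} = \frac{992}{275}$ ($d{\left(l \right)} = \left(-992\right) \left(- \frac{1}{275}\right) = \frac{992}{275}$)
$g{\left(h \right)} = -13$ ($g{\left(h \right)} = \frac{\left(-13\right) h}{h} = -13$)
$\frac{g{\left(\left(-82 + 229\right) + s \right)}}{d{\left(- \frac{52}{-620} \right)}} = - \frac{13}{\frac{992}{275}} = \left(-13\right) \frac{275}{992} = - \frac{3575}{992}$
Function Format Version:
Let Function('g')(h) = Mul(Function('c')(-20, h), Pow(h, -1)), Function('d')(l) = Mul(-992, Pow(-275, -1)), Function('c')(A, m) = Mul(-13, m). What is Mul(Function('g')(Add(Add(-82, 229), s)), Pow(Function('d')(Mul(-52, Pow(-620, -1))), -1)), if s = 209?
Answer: Rational(-3575, 992) ≈ -3.6038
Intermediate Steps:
Function('d')(l) = Rational(992, 275) (Function('d')(l) = Mul(-992, Rational(-1, 275)) = Rational(992, 275))
Function('g')(h) = -13 (Function('g')(h) = Mul(Mul(-13, h), Pow(h, -1)) = -13)
Mul(Function('g')(Add(Add(-82, 229), s)), Pow(Function('d')(Mul(-52, Pow(-620, -1))), -1)) = Mul(-13, Pow(Rational(992, 275), -1)) = Mul(-13, Rational(275, 992)) = Rational(-3575, 992)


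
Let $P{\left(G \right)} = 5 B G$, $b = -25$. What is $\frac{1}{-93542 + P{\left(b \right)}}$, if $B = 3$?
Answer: $- \frac{1}{93917} \approx -1.0648 \cdot 10^{-5}$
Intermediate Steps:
$P{\left(G \right)} = 15 G$ ($P{\left(G \right)} = 5 \cdot 3 G = 15 G$)
$\frac{1}{-93542 + P{\left(b \right)}} = \frac{1}{-93542 + 15 \left(-25\right)} = \frac{1}{-93542 - 375} = \frac{1}{-93917} = - \frac{1}{93917}$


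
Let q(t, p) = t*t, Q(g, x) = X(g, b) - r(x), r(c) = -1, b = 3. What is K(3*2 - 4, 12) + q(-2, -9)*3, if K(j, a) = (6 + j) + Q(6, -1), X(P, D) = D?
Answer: 24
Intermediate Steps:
Q(g, x) = 4 (Q(g, x) = 3 - 1*(-1) = 3 + 1 = 4)
K(j, a) = 10 + j (K(j, a) = (6 + j) + 4 = 10 + j)
q(t, p) = t**2
K(3*2 - 4, 12) + q(-2, -9)*3 = (10 + (3*2 - 4)) + (-2)**2*3 = (10 + (6 - 4)) + 4*3 = (10 + 2) + 12 = 12 + 12 = 24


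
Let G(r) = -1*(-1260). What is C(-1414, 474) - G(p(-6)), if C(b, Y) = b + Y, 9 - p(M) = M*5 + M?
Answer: -2200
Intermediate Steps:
p(M) = 9 - 6*M (p(M) = 9 - (M*5 + M) = 9 - (5*M + M) = 9 - 6*M)
C(b, Y) = Y + b
G(r) = 1260
C(-1414, 474) - G(p(-6)) = (474 - 1414) - 1*1260 = -940 - 1260 = -2200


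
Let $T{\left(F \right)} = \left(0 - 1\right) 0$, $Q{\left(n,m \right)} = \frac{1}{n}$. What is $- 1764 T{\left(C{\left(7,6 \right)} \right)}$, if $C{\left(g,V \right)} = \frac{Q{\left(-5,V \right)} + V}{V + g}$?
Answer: $0$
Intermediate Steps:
$C{\left(g,V \right)} = \frac{- \frac{1}{5} + V}{V + g}$ ($C{\left(g,V \right)} = \frac{\frac{1}{-5} + V}{V + g} = \frac{- \frac{1}{5} + V}{V + g}$)
$T{\left(F \right)} = 0$ ($T{\left(F \right)} = \left(-1\right) 0 = 0$)
$- 1764 T{\left(C{\left(7,6 \right)} \right)} = \left(-1764\right) 0 = 0$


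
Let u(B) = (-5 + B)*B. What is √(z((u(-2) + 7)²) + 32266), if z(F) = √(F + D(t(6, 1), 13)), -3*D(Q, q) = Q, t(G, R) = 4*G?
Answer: √(32266 + √433) ≈ 179.69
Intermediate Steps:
D(Q, q) = -Q/3
u(B) = B*(-5 + B)
z(F) = √(-8 + F) (z(F) = √(F - 4*6/3) = √(F - ⅓*24) = √(F - 8) = √(-8 + F))
√(z((u(-2) + 7)²) + 32266) = √(√(-8 + (-2*(-5 - 2) + 7)²) + 32266) = √(√(-8 + (-2*(-7) + 7)²) + 32266) = √(√(-8 + (14 + 7)²) + 32266) = √(√(-8 + 21²) + 32266) = √(√(-8 + 441) + 32266) = √(√433 + 32266) = √(32266 + √433)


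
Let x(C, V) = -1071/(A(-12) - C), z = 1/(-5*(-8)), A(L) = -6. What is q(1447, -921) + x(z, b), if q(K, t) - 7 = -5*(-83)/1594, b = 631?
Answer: 71076053/384154 ≈ 185.02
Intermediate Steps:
z = 1/40 ≈ 0.025000
q(K, t) = 11573/1594 (q(K, t) = 7 - 5*(-83)/1594 = 7 + 415*(1/1594) = 7 + 415/1594 = 11573/1594)
x(C, V) = -1071/(-6 - C)
q(1447, -921) + x(z, b) = 11573/1594 + 1071/(6 + 1/40) = 11573/1594 + 1071/(241/40) = 11573/1594 + 1071*(40/241) = 11573/1594 + 42840/241 = 71076053/384154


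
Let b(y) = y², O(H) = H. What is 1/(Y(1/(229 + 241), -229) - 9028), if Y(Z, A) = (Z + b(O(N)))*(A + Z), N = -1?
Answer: -220900/2044978459 ≈ -0.00010802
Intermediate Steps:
Y(Z, A) = (1 + Z)*(A + Z) (Y(Z, A) = (Z + (-1)²)*(A + Z) = (Z + 1)*(A + Z) = (1 + Z)*(A + Z))
1/(Y(1/(229 + 241), -229) - 9028) = 1/((-229 + 1/(229 + 241) + (1/(229 + 241))² - 229/(229 + 241)) - 9028) = 1/((-229 + 1/470 + (1/470)² - 229/470) - 9028) = 1/((-229 + 1/470 + (1/470)² - 229*1/470) - 9028) = 1/((-229 + 1/470 + 1/220900 - 229/470) - 9028) = 1/(-50693259/220900 - 9028) = 1/(-2044978459/220900) = -220900/2044978459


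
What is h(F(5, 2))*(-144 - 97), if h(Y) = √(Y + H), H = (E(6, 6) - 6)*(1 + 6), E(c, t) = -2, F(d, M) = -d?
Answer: -241*I*√61 ≈ -1882.3*I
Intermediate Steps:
H = -56 (H = (-2 - 6)*(1 + 6) = -8*7 = -56)
h(Y) = √(-56 + Y) (h(Y) = √(Y - 56) = √(-56 + Y))
h(F(5, 2))*(-144 - 97) = √(-56 - 1*5)*(-144 - 97) = √(-56 - 5)*(-241) = √(-61)*(-241) = (I*√61)*(-241) = -241*I*√61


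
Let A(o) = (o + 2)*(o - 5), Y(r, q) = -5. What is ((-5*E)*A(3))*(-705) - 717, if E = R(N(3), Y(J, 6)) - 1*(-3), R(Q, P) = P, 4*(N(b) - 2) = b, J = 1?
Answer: 69783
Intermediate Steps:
N(b) = 2 + b/4
A(o) = (-5 + o)*(2 + o) (A(o) = (2 + o)*(-5 + o) = (-5 + o)*(2 + o))
E = -2 (E = -5 - 1*(-3) = -5 + 3 = -2)
((-5*E)*A(3))*(-705) - 717 = ((-5*(-2))*(-10 + 3² - 3*3))*(-705) - 717 = (10*(-10 + 9 - 9))*(-705) - 717 = (10*(-10))*(-705) - 717 = -100*(-705) - 717 = 70500 - 717 = 69783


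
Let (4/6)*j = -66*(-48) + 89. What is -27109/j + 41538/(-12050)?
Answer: -529597349/58870275 ≈ -8.9960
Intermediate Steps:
j = 9771/2 (j = 3*(-66*(-48) + 89)/2 = 3*(3168 + 89)/2 = (3/2)*3257 = 9771/2 ≈ 4885.5)
-27109/j + 41538/(-12050) = -27109/9771/2 + 41538/(-12050) = -27109*2/9771 + 41538*(-1/12050) = -54218/9771 - 20769/6025 = -529597349/58870275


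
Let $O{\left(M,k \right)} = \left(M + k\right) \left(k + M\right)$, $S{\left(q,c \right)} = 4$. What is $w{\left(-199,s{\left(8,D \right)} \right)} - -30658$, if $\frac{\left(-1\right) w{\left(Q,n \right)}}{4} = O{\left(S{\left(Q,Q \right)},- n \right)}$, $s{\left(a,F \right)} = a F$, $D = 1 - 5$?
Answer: $25474$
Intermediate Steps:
$D = -4$ ($D = 1 - 5 = -4$)
$s{\left(a,F \right)} = F a$
$O{\left(M,k \right)} = \left(M + k\right)^{2}$ ($O{\left(M,k \right)} = \left(M + k\right) \left(M + k\right) = \left(M + k\right)^{2}$)
$w{\left(Q,n \right)} = - 4 \left(4 - n\right)^{2}$
$w{\left(-199,s{\left(8,D \right)} \right)} - -30658 = - 4 \left(-4 - 32\right)^{2} - -30658 = - 4 \left(-4 - 32\right)^{2} + 30658 = - 4 \left(-36\right)^{2} + 30658 = \left(-4\right) 1296 + 30658 = -5184 + 30658 = 25474$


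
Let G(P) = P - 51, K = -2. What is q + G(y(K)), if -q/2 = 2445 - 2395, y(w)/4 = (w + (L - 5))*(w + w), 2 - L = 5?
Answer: 9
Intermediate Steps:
L = -3 (L = 2 - 1*5 = 2 - 5 = -3)
y(w) = 8*w*(-8 + w) (y(w) = 4*((w + (-3 - 5))*(w + w)) = 4*((w - 8)*(2*w)) = 4*((-8 + w)*(2*w)) = 4*(2*w*(-8 + w)) = 8*w*(-8 + w))
G(P) = -51 + P
q = -100 (q = -2*(2445 - 2395) = -2*50 = -100)
q + G(y(K)) = -100 + (-51 + 8*(-2)*(-8 - 2)) = -100 + (-51 + 8*(-2)*(-10)) = -100 + (-51 + 160) = -100 + 109 = 9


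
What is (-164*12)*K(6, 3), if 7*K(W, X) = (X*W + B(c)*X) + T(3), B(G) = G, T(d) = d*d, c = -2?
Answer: -5904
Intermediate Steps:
T(d) = d**2
K(W, X) = 9/7 - 2*X/7 + W*X/7 (K(W, X) = ((X*W - 2*X) + 3**2)/7 = ((W*X - 2*X) + 9)/7 = ((-2*X + W*X) + 9)/7 = (9 - 2*X + W*X)/7 = 9/7 - 2*X/7 + W*X/7)
(-164*12)*K(6, 3) = (-164*12)*(9/7 - 2/7*3 + (1/7)*6*3) = (-41*48)*(9/7 - 6/7 + 18/7) = -1968*3 = -5904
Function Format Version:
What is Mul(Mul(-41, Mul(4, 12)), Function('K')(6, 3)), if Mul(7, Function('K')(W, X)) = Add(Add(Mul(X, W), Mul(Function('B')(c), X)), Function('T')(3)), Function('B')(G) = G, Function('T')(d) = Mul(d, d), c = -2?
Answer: -5904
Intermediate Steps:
Function('T')(d) = Pow(d, 2)
Function('K')(W, X) = Add(Rational(9, 7), Mul(Rational(-2, 7), X), Mul(Rational(1, 7), W, X)) (Function('K')(W, X) = Mul(Rational(1, 7), Add(Add(Mul(X, W), Mul(-2, X)), Pow(3, 2))) = Mul(Rational(1, 7), Add(Add(Mul(W, X), Mul(-2, X)), 9)) = Mul(Rational(1, 7), Add(Add(Mul(-2, X), Mul(W, X)), 9)) = Mul(Rational(1, 7), Add(9, Mul(-2, X), Mul(W, X))) = Add(Rational(9, 7), Mul(Rational(-2, 7), X), Mul(Rational(1, 7), W, X)))
Mul(Mul(-41, Mul(4, 12)), Function('K')(6, 3)) = Mul(Mul(-41, Mul(4, 12)), Add(Rational(9, 7), Mul(Rational(-2, 7), 3), Mul(Rational(1, 7), 6, 3))) = Mul(Mul(-41, 48), Add(Rational(9, 7), Rational(-6, 7), Rational(18, 7))) = Mul(-1968, 3) = -5904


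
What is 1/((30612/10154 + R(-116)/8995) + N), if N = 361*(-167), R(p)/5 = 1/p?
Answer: -1059488668/63870199215489 ≈ -1.6588e-5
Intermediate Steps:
R(p) = 5/p
N = -60287
1/((30612/10154 + R(-116)/8995) + N) = 1/((30612/10154 + (5/(-116))/8995) - 60287) = 1/((30612*(1/10154) + (5*(-1/116))*(1/8995)) - 60287) = 1/((15306/5077 - 5/116*1/8995) - 60287) = 1/((15306/5077 - 1/208684) - 60287) = 1/(3194112227/1059488668 - 60287) = 1/(-63870199215489/1059488668) = -1059488668/63870199215489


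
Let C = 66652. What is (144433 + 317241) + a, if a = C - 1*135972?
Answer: 392354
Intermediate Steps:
a = -69320 (a = 66652 - 1*135972 = 66652 - 135972 = -69320)
(144433 + 317241) + a = (144433 + 317241) - 69320 = 461674 - 69320 = 392354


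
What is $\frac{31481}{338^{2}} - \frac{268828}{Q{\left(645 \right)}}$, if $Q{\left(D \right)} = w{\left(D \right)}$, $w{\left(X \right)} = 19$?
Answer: $- \frac{30711387893}{2170636} \approx -14149.0$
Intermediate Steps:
$Q{\left(D \right)} = 19$
$\frac{31481}{338^{2}} - \frac{268828}{Q{\left(645 \right)}} = \frac{31481}{338^{2}} - \frac{268828}{19} = \frac{31481}{114244} - \frac{268828}{19} = - \frac{30711387893}{2170636}$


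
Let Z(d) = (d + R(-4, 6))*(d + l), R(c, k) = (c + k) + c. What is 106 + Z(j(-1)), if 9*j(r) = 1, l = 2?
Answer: 8263/81 ≈ 102.01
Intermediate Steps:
j(r) = ⅑ (j(r) = (⅑)*1 = ⅑)
R(c, k) = k + 2*c
Z(d) = (-2 + d)*(2 + d) (Z(d) = (d + (6 + 2*(-4)))*(d + 2) = (d + (6 - 8))*(2 + d) = (d - 2)*(2 + d) = (-2 + d)*(2 + d))
106 + Z(j(-1)) = 106 + (-4 + (⅑)²) = 106 + (-4 + 1/81) = 106 - 323/81 = 8263/81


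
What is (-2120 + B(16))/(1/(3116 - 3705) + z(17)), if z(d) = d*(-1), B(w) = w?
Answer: 619628/5007 ≈ 123.75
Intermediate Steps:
z(d) = -d
(-2120 + B(16))/(1/(3116 - 3705) + z(17)) = (-2120 + 16)/(1/(3116 - 3705) - 1*17) = -2104/(1/(-589) - 17) = -2104/(-1/589 - 17) = -2104/(-10014/589) = -2104*(-589/10014) = 619628/5007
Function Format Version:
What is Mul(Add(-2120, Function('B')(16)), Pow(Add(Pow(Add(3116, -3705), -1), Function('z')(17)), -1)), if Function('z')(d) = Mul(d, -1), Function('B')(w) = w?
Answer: Rational(619628, 5007) ≈ 123.75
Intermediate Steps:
Function('z')(d) = Mul(-1, d)
Mul(Add(-2120, Function('B')(16)), Pow(Add(Pow(Add(3116, -3705), -1), Function('z')(17)), -1)) = Mul(Add(-2120, 16), Pow(Add(Pow(Add(3116, -3705), -1), Mul(-1, 17)), -1)) = Mul(-2104, Pow(Add(Pow(-589, -1), -17), -1)) = Mul(-2104, Pow(Add(Rational(-1, 589), -17), -1)) = Mul(-2104, Pow(Rational(-10014, 589), -1)) = Mul(-2104, Rational(-589, 10014)) = Rational(619628, 5007)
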